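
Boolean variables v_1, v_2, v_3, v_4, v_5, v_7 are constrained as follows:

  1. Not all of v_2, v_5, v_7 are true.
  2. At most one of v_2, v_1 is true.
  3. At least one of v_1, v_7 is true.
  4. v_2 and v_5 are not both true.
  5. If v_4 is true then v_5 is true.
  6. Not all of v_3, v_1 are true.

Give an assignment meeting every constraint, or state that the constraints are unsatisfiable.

v_1 = True, v_2 = False, v_3 = False, v_4 = False, v_5 = True, v_7 = False

  (1) {v_2, v_5, v_7}: 1/3 true — not all ✓
  (2) {v_2, v_1}: 1 true — at most one ✓
  (3) {v_1, v_7}: 1 true — at least one ✓
  (4) v_2=F, v_5=T — not both ✓
  (5) v_4=F ⇒ v_5: vacuous ✓
  (6) {v_3, v_1}: 1/2 true — not all ✓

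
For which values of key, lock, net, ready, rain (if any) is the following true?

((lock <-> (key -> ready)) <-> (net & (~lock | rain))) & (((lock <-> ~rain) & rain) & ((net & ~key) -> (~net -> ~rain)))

key=T; lock=F; net=T; ready=F; rain=T

  (lock <-> (key -> ready)) <-> (net & (~lock | rain)) = True
    lock <-> (key -> ready) = True
      key -> ready = False
    net & (~lock | rain) = True
      ~lock | rain = True
        ~lock = True
  ((lock <-> ~rain) & rain) & ((net & ~key) -> (~net -> ~rain)) = True
    (lock <-> ~rain) & rain = True
      lock <-> ~rain = True
        ~rain = False
    (net & ~key) -> (~net -> ~rain) = True
      net & ~key = False
        ~key = False
      ~net -> ~rain = True
        ~net = False
        ~rain = False
Both conjuncts True, so the formula holds.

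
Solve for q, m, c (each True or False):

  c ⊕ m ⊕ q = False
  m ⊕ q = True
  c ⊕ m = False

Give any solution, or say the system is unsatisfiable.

q: False, m: True, c: True

c ⊕ m ⊕ q = T ⊕ T ⊕ F = False ✓
m ⊕ q = T ⊕ F = True ✓
c ⊕ m = T ⊕ T = False ✓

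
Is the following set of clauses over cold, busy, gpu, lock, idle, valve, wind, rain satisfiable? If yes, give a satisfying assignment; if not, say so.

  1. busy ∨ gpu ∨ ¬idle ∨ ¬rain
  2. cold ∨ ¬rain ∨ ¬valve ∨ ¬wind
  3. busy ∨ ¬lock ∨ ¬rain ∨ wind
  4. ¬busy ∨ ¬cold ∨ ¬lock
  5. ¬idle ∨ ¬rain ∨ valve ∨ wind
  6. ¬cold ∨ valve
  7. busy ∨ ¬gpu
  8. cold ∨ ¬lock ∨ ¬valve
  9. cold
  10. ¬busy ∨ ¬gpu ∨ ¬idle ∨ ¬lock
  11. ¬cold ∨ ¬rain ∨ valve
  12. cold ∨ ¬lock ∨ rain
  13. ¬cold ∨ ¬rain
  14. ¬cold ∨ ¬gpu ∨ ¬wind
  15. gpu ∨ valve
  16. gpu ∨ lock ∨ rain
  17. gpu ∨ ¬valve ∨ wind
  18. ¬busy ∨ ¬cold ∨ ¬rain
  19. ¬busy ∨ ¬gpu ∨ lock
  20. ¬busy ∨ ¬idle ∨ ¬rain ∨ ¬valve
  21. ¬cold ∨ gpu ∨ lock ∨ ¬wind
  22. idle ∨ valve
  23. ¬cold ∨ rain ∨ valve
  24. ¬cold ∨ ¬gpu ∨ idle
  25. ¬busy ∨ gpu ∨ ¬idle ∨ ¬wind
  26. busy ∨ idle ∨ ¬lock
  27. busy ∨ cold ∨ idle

Unit clause (cold) forces cold = True.
In (¬cold ∨ ¬rain) only ¬rain is left, so rain = False.
In (¬cold ∨ rain ∨ valve) only valve is left, so valve = True.
Try busy = True:
  (¬busy ∨ ¬cold ∨ ¬lock) forces lock = False.
  (gpu ∨ lock ∨ rain) forces gpu = True.
  clause (¬busy ∨ ¬gpu ∨ lock) is falsified — backtrack.
So busy = False.
  then (busy ∨ ¬gpu) forces gpu = False.
  then (gpu ∨ lock ∨ rain) forces lock = True.
  then (gpu ∨ ¬valve ∨ wind) forces wind = True.
  then (busy ∨ idle ∨ ¬lock) forces idle = True.
All clauses satisfied.

cold=T, busy=F, gpu=F, lock=T, idle=T, valve=T, wind=T, rain=F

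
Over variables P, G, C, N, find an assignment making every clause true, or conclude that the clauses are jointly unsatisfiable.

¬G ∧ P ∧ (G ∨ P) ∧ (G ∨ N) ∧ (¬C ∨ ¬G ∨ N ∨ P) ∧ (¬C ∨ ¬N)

Unit clause (¬G) forces G = False.
Unit clause (P) forces P = True.
In (G ∨ N) only N is left, so N = True.
In (¬C ∨ ¬N) only ¬C is left, so C = False.
Check each clause:
  (¬G): ¬G holds.
  (P): P holds.
  (G ∨ P): P holds.
  (G ∨ N): N holds.
  (¬C ∨ ¬G ∨ N ∨ P): ¬C holds.
  (¬C ∨ ¬N): ¬C holds.
All clauses satisfied.

P = True, G = False, C = False, N = True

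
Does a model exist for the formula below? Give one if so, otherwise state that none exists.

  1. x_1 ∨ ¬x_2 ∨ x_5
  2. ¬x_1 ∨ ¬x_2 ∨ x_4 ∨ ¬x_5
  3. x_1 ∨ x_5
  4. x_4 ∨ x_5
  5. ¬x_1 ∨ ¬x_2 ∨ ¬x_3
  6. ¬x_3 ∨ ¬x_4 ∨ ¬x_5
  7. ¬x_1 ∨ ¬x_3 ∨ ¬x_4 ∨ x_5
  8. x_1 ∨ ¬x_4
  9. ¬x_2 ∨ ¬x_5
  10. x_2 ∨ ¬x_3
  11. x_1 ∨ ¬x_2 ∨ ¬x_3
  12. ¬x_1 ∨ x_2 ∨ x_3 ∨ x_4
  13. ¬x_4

x_1 = False; x_2 = False; x_3 = False; x_4 = False; x_5 = True

Unit clause (¬x_4) forces x_4 = False.
In (x_4 ∨ x_5) only x_5 is left, so x_5 = True.
In (¬x_2 ∨ ¬x_5) only ¬x_2 is left, so x_2 = False.
In (x_2 ∨ ¬x_3) only ¬x_3 is left, so x_3 = False.
In (¬x_1 ∨ x_2 ∨ x_3 ∨ x_4) only ¬x_1 is left, so x_1 = False.
All clauses satisfied.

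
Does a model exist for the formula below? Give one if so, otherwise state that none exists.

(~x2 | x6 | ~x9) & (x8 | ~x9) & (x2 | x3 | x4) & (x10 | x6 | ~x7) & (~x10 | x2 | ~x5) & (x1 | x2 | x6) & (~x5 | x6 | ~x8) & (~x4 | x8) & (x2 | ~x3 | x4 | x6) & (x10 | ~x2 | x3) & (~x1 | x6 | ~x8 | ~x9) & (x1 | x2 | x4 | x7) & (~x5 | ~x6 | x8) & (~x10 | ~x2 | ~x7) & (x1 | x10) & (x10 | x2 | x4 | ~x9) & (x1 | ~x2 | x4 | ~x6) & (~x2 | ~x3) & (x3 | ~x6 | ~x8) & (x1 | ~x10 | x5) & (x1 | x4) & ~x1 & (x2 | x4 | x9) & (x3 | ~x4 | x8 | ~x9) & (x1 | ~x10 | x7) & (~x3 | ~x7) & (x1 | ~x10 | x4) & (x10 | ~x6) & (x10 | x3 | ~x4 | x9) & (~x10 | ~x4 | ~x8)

UNSATISFIABLE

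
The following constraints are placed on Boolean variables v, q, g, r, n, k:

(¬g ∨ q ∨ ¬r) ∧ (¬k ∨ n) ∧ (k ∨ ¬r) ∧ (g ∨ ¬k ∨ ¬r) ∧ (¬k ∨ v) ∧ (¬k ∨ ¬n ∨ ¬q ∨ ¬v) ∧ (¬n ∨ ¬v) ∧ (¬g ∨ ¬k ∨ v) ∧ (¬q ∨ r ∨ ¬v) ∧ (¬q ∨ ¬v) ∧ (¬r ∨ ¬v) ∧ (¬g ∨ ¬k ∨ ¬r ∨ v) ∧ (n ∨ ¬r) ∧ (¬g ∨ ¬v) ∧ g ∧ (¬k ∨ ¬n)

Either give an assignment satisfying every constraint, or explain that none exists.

Unit clause (g) forces g = True.
In (¬g ∨ ¬v) only ¬v is left, so v = False.
In (¬k ∨ v) only ¬k is left, so k = False.
In (k ∨ ¬r) only ¬r is left, so r = False.
Set q = False.
Set n = False.
All clauses satisfied.

v: False, q: False, g: True, r: False, n: False, k: False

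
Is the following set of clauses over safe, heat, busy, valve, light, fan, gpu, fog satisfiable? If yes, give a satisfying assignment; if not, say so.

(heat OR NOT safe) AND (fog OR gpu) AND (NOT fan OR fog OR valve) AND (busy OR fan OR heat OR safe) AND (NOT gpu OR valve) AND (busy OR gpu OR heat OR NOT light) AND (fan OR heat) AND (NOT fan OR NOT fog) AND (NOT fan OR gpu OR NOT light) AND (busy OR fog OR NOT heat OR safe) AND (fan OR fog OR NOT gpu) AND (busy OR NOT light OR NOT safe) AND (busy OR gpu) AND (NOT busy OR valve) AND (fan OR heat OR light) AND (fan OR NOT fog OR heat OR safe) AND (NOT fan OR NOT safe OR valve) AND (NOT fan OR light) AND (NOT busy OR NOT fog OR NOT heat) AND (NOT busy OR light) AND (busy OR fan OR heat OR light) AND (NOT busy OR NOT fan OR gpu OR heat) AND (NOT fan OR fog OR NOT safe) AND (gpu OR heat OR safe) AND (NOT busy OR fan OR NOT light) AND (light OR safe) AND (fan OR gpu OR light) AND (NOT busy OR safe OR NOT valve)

Set safe = False.
  then (light OR safe) forces light = True.
Set heat = False.
  then (fan OR heat) forces fan = True.
  then (NOT fan OR NOT fog) forces fog = False.
  then (NOT fan OR gpu OR NOT light) forces gpu = True.
  then (NOT fan OR fog OR valve) forces valve = True.
  then (NOT busy OR safe OR NOT valve) forces busy = False.
All clauses satisfied.

safe: False, heat: False, busy: False, valve: True, light: True, fan: True, gpu: True, fog: False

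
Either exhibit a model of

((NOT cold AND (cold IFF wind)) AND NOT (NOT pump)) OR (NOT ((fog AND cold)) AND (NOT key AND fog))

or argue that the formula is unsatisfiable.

wind=F, key=T, pump=T, cold=F, fog=T

  ((NOT cold AND (cold IFF wind)) AND NOT (NOT pump)) OR (NOT ((fog AND cold)) AND (NOT key AND fog)) = True
    (NOT cold AND (cold IFF wind)) AND NOT (NOT pump) = True
      NOT cold AND (cold IFF wind) = True
        NOT cold = True
        cold IFF wind = True
      NOT (NOT pump) = True
        NOT pump = False
    NOT ((fog AND cold)) AND (NOT key AND fog) = False
      NOT ((fog AND cold)) = True
        fog AND cold = False
      NOT key AND fog = False
        NOT key = False
The formula evaluates to True.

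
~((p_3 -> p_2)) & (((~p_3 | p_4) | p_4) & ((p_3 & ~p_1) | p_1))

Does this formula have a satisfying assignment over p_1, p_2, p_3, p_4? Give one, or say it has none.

p_1 = True, p_2 = False, p_3 = True, p_4 = True

  ~((p_3 -> p_2)) = True
    p_3 -> p_2 = False
  ((~p_3 | p_4) | p_4) & ((p_3 & ~p_1) | p_1) = True
    (~p_3 | p_4) | p_4 = True
      ~p_3 | p_4 = True
        ~p_3 = False
    (p_3 & ~p_1) | p_1 = True
      p_3 & ~p_1 = False
        ~p_1 = False
Both conjuncts True, so the formula holds.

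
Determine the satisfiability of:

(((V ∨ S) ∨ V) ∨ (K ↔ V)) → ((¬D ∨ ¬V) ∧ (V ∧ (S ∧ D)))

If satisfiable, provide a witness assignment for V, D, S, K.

V=F; D=F; S=F; K=T

  (((V ∨ S) ∨ V) ∨ (K ↔ V)) → ((¬D ∨ ¬V) ∧ (V ∧ (S ∧ D))) = True
    ((V ∨ S) ∨ V) ∨ (K ↔ V) = False
      (V ∨ S) ∨ V = False
        V ∨ S = False
      K ↔ V = False
    (¬D ∨ ¬V) ∧ (V ∧ (S ∧ D)) = False
      ¬D ∨ ¬V = True
        ¬D = True
        ¬V = True
      V ∧ (S ∧ D) = False
        S ∧ D = False
The formula evaluates to True.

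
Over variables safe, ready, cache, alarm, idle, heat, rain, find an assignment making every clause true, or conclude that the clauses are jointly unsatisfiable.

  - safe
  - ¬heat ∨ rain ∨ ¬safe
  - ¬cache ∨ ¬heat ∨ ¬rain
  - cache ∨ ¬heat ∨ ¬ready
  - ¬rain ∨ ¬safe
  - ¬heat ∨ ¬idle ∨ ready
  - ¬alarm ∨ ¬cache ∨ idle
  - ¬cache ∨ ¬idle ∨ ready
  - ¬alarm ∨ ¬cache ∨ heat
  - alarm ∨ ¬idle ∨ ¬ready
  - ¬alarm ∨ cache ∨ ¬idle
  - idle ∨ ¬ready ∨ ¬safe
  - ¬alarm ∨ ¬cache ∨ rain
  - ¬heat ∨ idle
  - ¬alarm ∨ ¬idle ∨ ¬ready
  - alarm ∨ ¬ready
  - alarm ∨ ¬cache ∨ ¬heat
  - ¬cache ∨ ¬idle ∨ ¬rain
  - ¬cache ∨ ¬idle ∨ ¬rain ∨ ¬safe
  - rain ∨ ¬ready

safe = True, ready = False, cache = False, alarm = False, idle = False, heat = False, rain = False

Unit clause (safe) forces safe = True.
In (¬rain ∨ ¬safe) only ¬rain is left, so rain = False.
In (rain ∨ ¬ready) only ¬ready is left, so ready = False.
In (¬heat ∨ rain ∨ ¬safe) only ¬heat is left, so heat = False.
Set cache = False.
Set alarm = False.
Set idle = False.
All clauses satisfied.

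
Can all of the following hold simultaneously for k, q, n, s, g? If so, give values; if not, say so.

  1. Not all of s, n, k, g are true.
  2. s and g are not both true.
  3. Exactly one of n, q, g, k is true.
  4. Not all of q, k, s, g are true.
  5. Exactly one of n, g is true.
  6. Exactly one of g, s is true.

k = False, q = False, n = False, s = False, g = True

  (1) {s, n, k, g}: 1/4 true — not all ✓
  (2) s=F, g=T — not both ✓
  (3) {n, q, g, k}: 1 true — exactly one ✓
  (4) {q, k, s, g}: 1/4 true — not all ✓
  (5) {n, g}: 1 true — exactly one ✓
  (6) {g, s}: 1 true — exactly one ✓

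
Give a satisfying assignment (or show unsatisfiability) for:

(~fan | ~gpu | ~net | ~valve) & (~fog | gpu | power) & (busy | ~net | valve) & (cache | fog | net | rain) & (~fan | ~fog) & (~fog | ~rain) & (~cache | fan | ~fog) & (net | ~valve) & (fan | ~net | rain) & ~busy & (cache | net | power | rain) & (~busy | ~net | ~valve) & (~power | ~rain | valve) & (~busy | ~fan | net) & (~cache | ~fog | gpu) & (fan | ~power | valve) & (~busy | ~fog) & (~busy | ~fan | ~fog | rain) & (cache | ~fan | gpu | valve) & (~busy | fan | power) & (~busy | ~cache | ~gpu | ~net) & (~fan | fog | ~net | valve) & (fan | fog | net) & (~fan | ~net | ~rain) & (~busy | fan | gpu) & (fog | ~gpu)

gpu = False, busy = False, power = True, net = False, valve = False, fog = False, fan = True, cache = True, rain = False

Unit clause (~busy) forces busy = False.
Set gpu = False.
Set power = True.
Set net = False.
  then (net | ~valve) forces valve = False.
  then (~power | ~rain | valve) forces rain = False.
  then (fan | ~power | valve) forces fan = True.
  then (cache | ~fan | gpu | valve) forces cache = True.
  then (~fan | ~fog) forces fog = False.
All clauses satisfied.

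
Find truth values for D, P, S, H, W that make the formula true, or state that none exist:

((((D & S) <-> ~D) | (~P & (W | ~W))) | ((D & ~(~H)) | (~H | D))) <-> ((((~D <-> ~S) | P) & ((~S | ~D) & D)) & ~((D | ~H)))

D=F; P=T; S=T; H=T; W=F

  ((((D & S) <-> ~D) | (~P & (W | ~W))) | ((D & ~(~H)) | (~H | D))) <-> ((((~D <-> ~S) | P) & ((~S | ~D) & D)) & ~((D | ~H))) = True
    (((D & S) <-> ~D) | (~P & (W | ~W))) | ((D & ~(~H)) | (~H | D)) = False
      ((D & S) <-> ~D) | (~P & (W | ~W)) = False
        (D & S) <-> ~D = False
          D & S = False
          ~D = True
        ~P & (W | ~W) = False
          ~P = False
          W | ~W = True
            ~W = True
      (D & ~(~H)) | (~H | D) = False
        D & ~(~H) = False
          ~(~H) = True
            ~H = False
        ~H | D = False
          ~H = False
    (((~D <-> ~S) | P) & ((~S | ~D) & D)) & ~((D | ~H)) = False
      ((~D <-> ~S) | P) & ((~S | ~D) & D) = False
        (~D <-> ~S) | P = True
          ~D <-> ~S = False
            ~D = True
            ~S = False
        (~S | ~D) & D = False
          ~S | ~D = True
            ~S = False
            ~D = True
      ~((D | ~H)) = True
        D | ~H = False
          ~H = False
The formula evaluates to True.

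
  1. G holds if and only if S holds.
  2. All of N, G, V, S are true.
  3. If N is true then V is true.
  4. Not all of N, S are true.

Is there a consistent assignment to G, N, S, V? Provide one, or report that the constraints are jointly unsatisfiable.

Unsatisfiable

Case G = True:
  (1) with G=T forces S = True.
  (2) forces N = True.
  Constraint (4) is violated (N=T, S=T) — contradiction.
Case G = False:
  Constraint (2) is violated (G=F) — contradiction.
Both cases fail — unsatisfiable.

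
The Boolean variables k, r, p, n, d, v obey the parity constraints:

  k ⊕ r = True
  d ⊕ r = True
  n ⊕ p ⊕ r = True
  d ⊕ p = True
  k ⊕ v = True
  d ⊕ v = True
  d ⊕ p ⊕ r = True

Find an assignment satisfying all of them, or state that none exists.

k=T; r=F; p=F; n=T; d=T; v=F

k ⊕ r = T ⊕ F = True ✓
d ⊕ r = T ⊕ F = True ✓
n ⊕ p ⊕ r = T ⊕ F ⊕ F = True ✓
d ⊕ p = T ⊕ F = True ✓
k ⊕ v = T ⊕ F = True ✓
d ⊕ v = T ⊕ F = True ✓
d ⊕ p ⊕ r = T ⊕ F ⊕ F = True ✓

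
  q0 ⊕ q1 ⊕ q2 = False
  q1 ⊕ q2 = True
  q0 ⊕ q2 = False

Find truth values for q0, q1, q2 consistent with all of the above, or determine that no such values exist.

q0 = True, q1 = False, q2 = True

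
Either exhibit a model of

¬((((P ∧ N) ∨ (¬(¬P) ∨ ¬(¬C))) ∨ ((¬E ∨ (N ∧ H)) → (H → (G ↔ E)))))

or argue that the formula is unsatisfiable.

P = False, C = False, G = True, E = False, N = True, H = True

  ¬((((P ∧ N) ∨ (¬(¬P) ∨ ¬(¬C))) ∨ ((¬E ∨ (N ∧ H)) → (H → (G ↔ E))))) = True
    ((P ∧ N) ∨ (¬(¬P) ∨ ¬(¬C))) ∨ ((¬E ∨ (N ∧ H)) → (H → (G ↔ E))) = False
      (P ∧ N) ∨ (¬(¬P) ∨ ¬(¬C)) = False
        P ∧ N = False
        ¬(¬P) ∨ ¬(¬C) = False
          ¬(¬P) = False
            ¬P = True
          ¬(¬C) = False
            ¬C = True
      (¬E ∨ (N ∧ H)) → (H → (G ↔ E)) = False
        ¬E ∨ (N ∧ H) = True
          ¬E = True
          N ∧ H = True
        H → (G ↔ E) = False
          G ↔ E = False
The formula evaluates to True.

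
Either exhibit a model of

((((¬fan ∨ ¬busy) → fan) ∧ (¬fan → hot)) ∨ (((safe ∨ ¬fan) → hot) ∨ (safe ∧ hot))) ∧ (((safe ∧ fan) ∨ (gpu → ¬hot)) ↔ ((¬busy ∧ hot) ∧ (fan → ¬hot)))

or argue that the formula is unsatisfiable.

hot = True, gpu = True, fan = False, safe = True, busy = True

  (((¬fan ∨ ¬busy) → fan) ∧ (¬fan → hot)) ∨ (((safe ∨ ¬fan) → hot) ∨ (safe ∧ hot)) = True
    ((¬fan ∨ ¬busy) → fan) ∧ (¬fan → hot) = False
      (¬fan ∨ ¬busy) → fan = False
        ¬fan ∨ ¬busy = True
          ¬fan = True
          ¬busy = False
      ¬fan → hot = True
        ¬fan = True
    ((safe ∨ ¬fan) → hot) ∨ (safe ∧ hot) = True
      (safe ∨ ¬fan) → hot = True
        safe ∨ ¬fan = True
          ¬fan = True
      safe ∧ hot = True
  ((safe ∧ fan) ∨ (gpu → ¬hot)) ↔ ((¬busy ∧ hot) ∧ (fan → ¬hot)) = True
    (safe ∧ fan) ∨ (gpu → ¬hot) = False
      safe ∧ fan = False
      gpu → ¬hot = False
        ¬hot = False
    (¬busy ∧ hot) ∧ (fan → ¬hot) = False
      ¬busy ∧ hot = False
        ¬busy = False
      fan → ¬hot = True
        ¬hot = False
Both conjuncts True, so the formula holds.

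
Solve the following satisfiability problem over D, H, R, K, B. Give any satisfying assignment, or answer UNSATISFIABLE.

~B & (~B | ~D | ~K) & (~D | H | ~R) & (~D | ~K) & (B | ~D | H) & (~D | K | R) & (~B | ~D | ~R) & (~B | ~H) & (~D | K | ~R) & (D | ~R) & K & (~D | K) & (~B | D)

D = False; H = True; R = False; K = True; B = False

Unit clause (~B) forces B = False.
Unit clause (K) forces K = True.
In (~D | ~K) only ~D is left, so D = False.
In (D | ~R) only ~R is left, so R = False.
Set H = True.
All clauses satisfied.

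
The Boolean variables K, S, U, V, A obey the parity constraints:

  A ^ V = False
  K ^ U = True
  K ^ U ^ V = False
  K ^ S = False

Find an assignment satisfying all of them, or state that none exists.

K = True, S = True, U = False, V = True, A = True

A ^ V = T ^ T = False ✓
K ^ U = T ^ F = True ✓
K ^ U ^ V = T ^ F ^ T = False ✓
K ^ S = T ^ T = False ✓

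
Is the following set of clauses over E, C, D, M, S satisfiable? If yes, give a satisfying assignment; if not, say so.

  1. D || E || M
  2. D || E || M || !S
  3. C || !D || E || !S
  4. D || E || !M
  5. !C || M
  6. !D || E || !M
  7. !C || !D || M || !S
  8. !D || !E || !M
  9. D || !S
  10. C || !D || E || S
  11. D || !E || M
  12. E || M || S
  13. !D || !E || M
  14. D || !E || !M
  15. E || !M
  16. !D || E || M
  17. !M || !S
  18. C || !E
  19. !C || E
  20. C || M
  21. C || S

Case M = True:
  (E || !M) forces E = True.
  (!D || !E || !M) forces D = False.
  Clause (D || !E || !M) is falsified — contradiction.
Case M = False:
  (!C || M) forces C = False.
  Clause (C || M) is falsified — contradiction.
Both cases fail, so the formula is unsatisfiable.

No satisfying assignment exists.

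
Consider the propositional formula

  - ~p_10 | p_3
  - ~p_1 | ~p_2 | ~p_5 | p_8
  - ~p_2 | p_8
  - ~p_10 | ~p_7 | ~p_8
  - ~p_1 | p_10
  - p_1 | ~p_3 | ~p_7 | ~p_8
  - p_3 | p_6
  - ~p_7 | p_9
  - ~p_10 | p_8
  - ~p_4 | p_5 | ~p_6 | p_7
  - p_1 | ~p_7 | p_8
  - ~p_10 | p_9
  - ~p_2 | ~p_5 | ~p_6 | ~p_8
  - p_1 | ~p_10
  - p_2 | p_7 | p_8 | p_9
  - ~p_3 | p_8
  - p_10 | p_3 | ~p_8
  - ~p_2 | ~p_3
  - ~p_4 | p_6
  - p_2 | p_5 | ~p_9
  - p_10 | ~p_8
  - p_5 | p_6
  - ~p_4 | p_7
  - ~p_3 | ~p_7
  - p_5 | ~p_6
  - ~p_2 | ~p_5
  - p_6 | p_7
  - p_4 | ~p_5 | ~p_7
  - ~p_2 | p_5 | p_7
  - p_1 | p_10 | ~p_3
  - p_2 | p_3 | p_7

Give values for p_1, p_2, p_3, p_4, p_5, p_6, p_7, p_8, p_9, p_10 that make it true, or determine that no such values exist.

Set p_1 = True.
  then (~p_1 | p_10) forces p_10 = True.
  then (~p_10 | p_8) forces p_8 = True.
  then (~p_10 | p_9) forces p_9 = True.
  then (~p_10 | p_3) forces p_3 = True.
  then (~p_10 | ~p_7 | ~p_8) forces p_7 = False.
  then (~p_2 | ~p_3) forces p_2 = False.
  then (p_2 | p_5 | ~p_9) forces p_5 = True.
  then (~p_4 | p_7) forces p_4 = False.
  then (p_6 | p_7) forces p_6 = True.
All clauses satisfied.

p_1 = True, p_2 = False, p_3 = True, p_4 = False, p_5 = True, p_6 = True, p_7 = False, p_8 = True, p_9 = True, p_10 = True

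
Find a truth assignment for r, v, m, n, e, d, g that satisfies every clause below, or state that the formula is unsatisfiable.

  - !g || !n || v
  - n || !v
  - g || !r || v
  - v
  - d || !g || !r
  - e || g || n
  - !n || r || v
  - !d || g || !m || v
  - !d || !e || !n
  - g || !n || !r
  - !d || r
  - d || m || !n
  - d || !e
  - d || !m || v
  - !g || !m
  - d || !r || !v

Unit clause (v) forces v = True.
In (n || !v) only n is left, so n = True.
Set r = True.
  then (g || !n || !r) forces g = True.
  then (!g || !m) forces m = False.
  then (d || !r || !v) forces d = True.
  then (!d || !e || !n) forces e = False.
All clauses satisfied.

r = True; v = True; m = False; n = True; e = False; d = True; g = True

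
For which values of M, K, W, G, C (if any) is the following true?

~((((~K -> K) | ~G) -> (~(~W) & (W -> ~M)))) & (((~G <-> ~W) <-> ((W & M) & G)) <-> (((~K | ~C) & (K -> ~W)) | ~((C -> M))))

M = True, K = True, W = False, G = False, C = True

  ~((((~K -> K) | ~G) -> (~(~W) & (W -> ~M)))) = True
    ((~K -> K) | ~G) -> (~(~W) & (W -> ~M)) = False
      (~K -> K) | ~G = True
        ~K -> K = True
          ~K = False
        ~G = True
      ~(~W) & (W -> ~M) = False
        ~(~W) = False
          ~W = True
        W -> ~M = True
          ~M = False
  ((~G <-> ~W) <-> ((W & M) & G)) <-> (((~K | ~C) & (K -> ~W)) | ~((C -> M))) = True
    (~G <-> ~W) <-> ((W & M) & G) = False
      ~G <-> ~W = True
        ~G = True
        ~W = True
      (W & M) & G = False
        W & M = False
    ((~K | ~C) & (K -> ~W)) | ~((C -> M)) = False
      (~K | ~C) & (K -> ~W) = False
        ~K | ~C = False
          ~K = False
          ~C = False
        K -> ~W = True
          ~W = True
      ~((C -> M)) = False
        C -> M = True
Both conjuncts True, so the formula holds.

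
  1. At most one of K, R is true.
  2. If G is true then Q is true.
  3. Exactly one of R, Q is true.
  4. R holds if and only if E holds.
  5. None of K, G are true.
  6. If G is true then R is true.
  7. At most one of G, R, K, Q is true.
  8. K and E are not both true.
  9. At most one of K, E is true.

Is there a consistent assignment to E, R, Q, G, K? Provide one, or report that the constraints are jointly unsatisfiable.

E = False, R = False, Q = True, G = False, K = False

  (1) {K, R}: 0 true — at most one ✓
  (2) G=F ⇒ Q: vacuous ✓
  (3) {R, Q}: 1 true — exactly one ✓
  (4) R=F, E=F — same ✓
  (5) {K, G}: 0 true — none ✓
  (6) G=F ⇒ R: vacuous ✓
  (7) {G, R, K, Q}: 1 true — at most one ✓
  (8) K=F, E=F — not both ✓
  (9) {K, E}: 0 true — at most one ✓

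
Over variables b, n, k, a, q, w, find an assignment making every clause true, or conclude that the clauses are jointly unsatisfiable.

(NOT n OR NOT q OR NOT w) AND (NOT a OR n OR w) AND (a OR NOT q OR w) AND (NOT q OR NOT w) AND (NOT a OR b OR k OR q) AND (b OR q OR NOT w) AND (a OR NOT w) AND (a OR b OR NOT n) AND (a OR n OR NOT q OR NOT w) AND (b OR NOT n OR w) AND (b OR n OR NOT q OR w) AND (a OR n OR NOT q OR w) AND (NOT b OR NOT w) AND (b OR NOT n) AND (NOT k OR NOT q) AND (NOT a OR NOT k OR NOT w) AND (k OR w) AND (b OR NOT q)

b: True, n: True, k: True, a: True, q: False, w: False

Set b = True.
  then (NOT b OR NOT w) forces w = False.
  then (k OR w) forces k = True.
  then (NOT k OR NOT q) forces q = False.
Set n = True.
Set a = True.
All clauses satisfied.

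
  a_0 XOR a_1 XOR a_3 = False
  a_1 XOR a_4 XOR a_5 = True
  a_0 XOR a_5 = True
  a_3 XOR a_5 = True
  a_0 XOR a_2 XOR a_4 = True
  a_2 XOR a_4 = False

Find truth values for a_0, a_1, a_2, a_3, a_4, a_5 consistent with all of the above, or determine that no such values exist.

a_0 = True, a_1 = False, a_2 = True, a_3 = True, a_4 = True, a_5 = False

a_0 XOR a_1 XOR a_3 = T XOR F XOR T = False ✓
a_1 XOR a_4 XOR a_5 = F XOR T XOR F = True ✓
a_0 XOR a_5 = T XOR F = True ✓
a_3 XOR a_5 = T XOR F = True ✓
a_0 XOR a_2 XOR a_4 = T XOR T XOR T = True ✓
a_2 XOR a_4 = T XOR T = False ✓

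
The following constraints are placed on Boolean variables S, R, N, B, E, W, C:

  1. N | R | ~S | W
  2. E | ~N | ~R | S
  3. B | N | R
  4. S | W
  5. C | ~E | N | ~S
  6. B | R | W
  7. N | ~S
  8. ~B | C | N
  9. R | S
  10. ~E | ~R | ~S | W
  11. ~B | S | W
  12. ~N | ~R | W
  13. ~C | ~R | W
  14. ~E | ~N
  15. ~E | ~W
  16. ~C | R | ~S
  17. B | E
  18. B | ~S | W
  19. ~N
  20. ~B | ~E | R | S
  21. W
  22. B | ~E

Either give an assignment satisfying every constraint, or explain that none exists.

Unit clause (~N) forces N = False.
Unit clause (W) forces W = True.
In (N | ~S) only ~S is left, so S = False.
In (R | S) only R is left, so R = True.
In (~E | ~W) only ~E is left, so E = False.
In (B | E) only B is left, so B = True.
In (~B | C | N) only C is left, so C = True.
All clauses satisfied.

S=F; R=T; N=F; B=T; E=F; W=T; C=T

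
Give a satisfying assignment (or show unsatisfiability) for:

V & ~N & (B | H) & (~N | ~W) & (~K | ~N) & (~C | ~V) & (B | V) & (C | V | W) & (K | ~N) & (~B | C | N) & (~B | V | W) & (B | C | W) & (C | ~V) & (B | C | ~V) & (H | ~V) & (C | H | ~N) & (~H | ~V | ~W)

Case C = True:
  (V) forces V = True.
  Clause (~C | ~V) is falsified — contradiction.
Case C = False:
  (V) forces V = True.
  Clause (C | ~V) is falsified — contradiction.
Both cases fail, so the formula is unsatisfiable.

No satisfying assignment exists.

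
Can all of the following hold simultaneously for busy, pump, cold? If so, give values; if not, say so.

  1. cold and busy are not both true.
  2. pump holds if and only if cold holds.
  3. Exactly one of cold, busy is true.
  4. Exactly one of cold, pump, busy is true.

busy = True; pump = False; cold = False

  (1) cold=F, busy=T — not both ✓
  (2) pump=F, cold=F — same ✓
  (3) {cold, busy}: 1 true — exactly one ✓
  (4) {cold, pump, busy}: 1 true — exactly one ✓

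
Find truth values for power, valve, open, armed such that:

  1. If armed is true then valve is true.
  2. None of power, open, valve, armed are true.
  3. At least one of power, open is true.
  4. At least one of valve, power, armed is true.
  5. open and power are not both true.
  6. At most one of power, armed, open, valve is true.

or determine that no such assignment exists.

Case power = True:
  Constraint (2) is violated (power=T) — contradiction.
Case power = False:
  (2) forces open = False.
  Constraint (3) is violated (power=F, open=F) — contradiction.
Both cases fail — unsatisfiable.

No satisfying assignment exists.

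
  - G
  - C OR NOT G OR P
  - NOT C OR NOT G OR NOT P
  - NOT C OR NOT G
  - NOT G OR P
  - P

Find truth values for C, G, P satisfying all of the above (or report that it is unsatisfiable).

Unit clause (G) forces G = True.
In (NOT C OR NOT G) only NOT C is left, so C = False.
In (NOT G OR P) only P is left, so P = True.
All clauses satisfied.

C=F, G=T, P=T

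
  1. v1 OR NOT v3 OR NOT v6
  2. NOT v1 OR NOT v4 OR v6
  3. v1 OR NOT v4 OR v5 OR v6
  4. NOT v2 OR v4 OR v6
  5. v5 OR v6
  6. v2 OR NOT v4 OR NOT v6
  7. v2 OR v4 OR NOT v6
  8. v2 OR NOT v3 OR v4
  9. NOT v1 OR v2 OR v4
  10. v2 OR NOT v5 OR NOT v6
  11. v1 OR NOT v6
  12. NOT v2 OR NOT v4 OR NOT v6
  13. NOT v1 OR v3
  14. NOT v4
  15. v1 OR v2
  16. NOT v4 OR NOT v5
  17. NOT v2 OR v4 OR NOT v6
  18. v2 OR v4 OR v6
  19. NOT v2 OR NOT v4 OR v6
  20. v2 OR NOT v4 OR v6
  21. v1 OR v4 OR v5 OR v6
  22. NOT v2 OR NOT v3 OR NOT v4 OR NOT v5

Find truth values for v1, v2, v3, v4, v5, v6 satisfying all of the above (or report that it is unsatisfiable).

Case v2 = True:
  (NOT v4) forces v4 = False.
  (NOT v2 OR v4 OR v6) forces v6 = True.
  Clause (NOT v2 OR v4 OR NOT v6) is falsified — contradiction.
Case v2 = False:
  (NOT v4) forces v4 = False.
  (v2 OR v4 OR NOT v6) forces v6 = False.
  Clause (v2 OR v4 OR v6) is falsified — contradiction.
Both cases fail, so the formula is unsatisfiable.

The formula is unsatisfiable.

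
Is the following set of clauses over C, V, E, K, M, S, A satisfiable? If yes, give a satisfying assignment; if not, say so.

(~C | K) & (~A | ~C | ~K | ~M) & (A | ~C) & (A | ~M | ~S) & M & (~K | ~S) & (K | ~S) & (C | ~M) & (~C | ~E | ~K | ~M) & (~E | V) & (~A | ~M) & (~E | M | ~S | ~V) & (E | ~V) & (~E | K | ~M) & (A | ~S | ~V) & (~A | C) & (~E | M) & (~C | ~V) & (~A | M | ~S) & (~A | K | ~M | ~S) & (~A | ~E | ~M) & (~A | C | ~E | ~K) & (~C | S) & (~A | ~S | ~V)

The formula is unsatisfiable.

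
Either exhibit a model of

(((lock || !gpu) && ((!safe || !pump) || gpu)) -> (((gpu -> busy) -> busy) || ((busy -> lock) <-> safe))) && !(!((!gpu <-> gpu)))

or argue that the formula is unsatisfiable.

The conjunct !(!((!gpu <-> gpu))) is unsatisfiable on its own:
  gpu=F: evaluates to False.
  gpu=T: evaluates to False.
So the whole conjunction is unsatisfiable.

The formula is unsatisfiable.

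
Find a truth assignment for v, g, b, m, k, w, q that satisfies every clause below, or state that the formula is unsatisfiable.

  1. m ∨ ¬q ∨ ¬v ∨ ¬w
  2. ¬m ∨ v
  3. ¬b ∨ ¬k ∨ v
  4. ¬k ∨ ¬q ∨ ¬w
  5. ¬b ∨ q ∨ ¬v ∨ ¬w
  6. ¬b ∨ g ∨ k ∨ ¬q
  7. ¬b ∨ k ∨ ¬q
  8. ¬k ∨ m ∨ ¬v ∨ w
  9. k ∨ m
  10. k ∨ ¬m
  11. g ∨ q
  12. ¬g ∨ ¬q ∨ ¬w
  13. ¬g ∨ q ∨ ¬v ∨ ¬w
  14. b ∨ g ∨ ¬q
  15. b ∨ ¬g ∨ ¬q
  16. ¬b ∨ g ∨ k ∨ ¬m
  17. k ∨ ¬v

Set v = False.
  then (¬m ∨ v) forces m = False.
  then (k ∨ m) forces k = True.
  then (¬b ∨ ¬k ∨ v) forces b = False.
Try g = False:
  (g ∨ q) forces q = True.
  clause (b ∨ g ∨ ¬q) is falsified — backtrack.
So g = True.
  then (b ∨ ¬g ∨ ¬q) forces q = False.
Set w = False.
All clauses satisfied.

v: False, g: True, b: False, m: False, k: True, w: False, q: False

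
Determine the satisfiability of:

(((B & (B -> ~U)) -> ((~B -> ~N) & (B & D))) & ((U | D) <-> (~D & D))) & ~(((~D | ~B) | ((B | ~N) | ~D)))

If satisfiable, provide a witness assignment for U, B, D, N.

Unsatisfiable — no assignment works.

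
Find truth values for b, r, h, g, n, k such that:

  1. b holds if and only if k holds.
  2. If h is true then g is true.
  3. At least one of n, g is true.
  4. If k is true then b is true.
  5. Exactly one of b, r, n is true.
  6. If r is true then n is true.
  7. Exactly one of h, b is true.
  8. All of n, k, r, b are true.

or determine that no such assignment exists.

Unsatisfiable — no assignment works.

Case r = True:
  (5) with r=T forces b = False.
  Constraint (8) is violated (b=F) — contradiction.
Case r = False:
  Constraint (8) is violated (r=F) — contradiction.
Both cases fail — unsatisfiable.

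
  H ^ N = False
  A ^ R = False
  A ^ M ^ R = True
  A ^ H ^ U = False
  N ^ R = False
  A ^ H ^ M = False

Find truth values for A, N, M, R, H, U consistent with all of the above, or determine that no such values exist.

Adding constraints 1, 3, 5, 6 mod 2: every variable appears an even number of times on the left, so the left side is 0.
But the right sides sum to 1 (mod 2). 0 ≠ 1 — the system is inconsistent.

No satisfying assignment exists.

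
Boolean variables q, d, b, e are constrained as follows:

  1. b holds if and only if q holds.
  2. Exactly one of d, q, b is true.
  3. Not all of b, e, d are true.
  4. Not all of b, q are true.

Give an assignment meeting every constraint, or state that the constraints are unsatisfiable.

q: False; d: True; b: False; e: True

  (1) b=F, q=F — same ✓
  (2) {d, q, b}: 1 true — exactly one ✓
  (3) {b, e, d}: 2/3 true — not all ✓
  (4) {b, q}: 0/2 true — not all ✓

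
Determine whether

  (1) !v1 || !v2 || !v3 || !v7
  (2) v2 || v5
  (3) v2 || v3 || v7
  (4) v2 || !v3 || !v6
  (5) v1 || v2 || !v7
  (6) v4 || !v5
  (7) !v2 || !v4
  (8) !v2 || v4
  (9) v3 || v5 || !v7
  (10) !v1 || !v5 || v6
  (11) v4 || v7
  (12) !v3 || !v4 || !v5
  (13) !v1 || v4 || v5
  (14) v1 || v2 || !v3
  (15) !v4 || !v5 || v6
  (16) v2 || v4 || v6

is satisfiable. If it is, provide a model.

v1=T, v2=F, v3=F, v4=T, v5=T, v6=T, v7=T

Set v1 = True.
Try v2 = True:
  (!v2 || !v4) forces v4 = False.
  clause (!v2 || v4) is falsified — backtrack.
So v2 = False.
  then (v2 || v5) forces v5 = True.
  then (v4 || !v5) forces v4 = True.
  then (!v1 || !v5 || v6) forces v6 = True.
  then (!v3 || !v4 || !v5) forces v3 = False.
  then (v2 || v3 || v7) forces v7 = True.
All clauses satisfied.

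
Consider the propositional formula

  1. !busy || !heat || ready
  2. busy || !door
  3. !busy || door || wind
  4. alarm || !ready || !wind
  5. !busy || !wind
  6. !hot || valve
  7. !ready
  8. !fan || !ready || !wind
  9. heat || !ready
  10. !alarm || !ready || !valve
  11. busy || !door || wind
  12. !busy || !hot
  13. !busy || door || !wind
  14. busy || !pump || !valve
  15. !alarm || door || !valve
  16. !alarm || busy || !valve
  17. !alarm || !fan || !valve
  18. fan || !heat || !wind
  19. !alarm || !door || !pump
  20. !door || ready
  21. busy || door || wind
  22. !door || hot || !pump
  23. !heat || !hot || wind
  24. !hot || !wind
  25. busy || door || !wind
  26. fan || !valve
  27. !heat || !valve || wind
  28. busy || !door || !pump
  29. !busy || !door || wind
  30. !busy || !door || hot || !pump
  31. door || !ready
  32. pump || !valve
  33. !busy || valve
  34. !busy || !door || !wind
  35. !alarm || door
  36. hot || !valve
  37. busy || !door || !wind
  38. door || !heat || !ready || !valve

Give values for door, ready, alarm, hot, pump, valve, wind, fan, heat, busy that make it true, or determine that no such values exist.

The formula is unsatisfiable.

Case wind = True:
  (!busy || !wind) forces busy = False.
  (busy || !door) forces door = False.
  Clause (busy || door || !wind) is falsified — contradiction.
Case wind = False:
  (!ready) forces ready = False.
  (!door || ready) forces door = False.
  (!busy || door || wind) forces busy = False.
  Clause (busy || door || wind) is falsified — contradiction.
Both cases fail, so the formula is unsatisfiable.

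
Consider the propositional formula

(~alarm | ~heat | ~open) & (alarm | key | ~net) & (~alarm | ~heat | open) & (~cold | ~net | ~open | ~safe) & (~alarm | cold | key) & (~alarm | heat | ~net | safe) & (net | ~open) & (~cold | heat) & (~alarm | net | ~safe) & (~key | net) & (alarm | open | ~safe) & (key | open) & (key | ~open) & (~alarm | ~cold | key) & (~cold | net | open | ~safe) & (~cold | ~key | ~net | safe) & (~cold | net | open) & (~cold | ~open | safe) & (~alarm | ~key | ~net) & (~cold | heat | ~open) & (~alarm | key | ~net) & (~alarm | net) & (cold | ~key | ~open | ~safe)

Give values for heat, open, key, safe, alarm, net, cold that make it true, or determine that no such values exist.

heat = False; open = False; key = True; safe = False; alarm = False; net = True; cold = False

Set heat = False.
  then (~cold | heat) forces cold = False.
Set open = False.
  then (key | open) forces key = True.
  then (~key | net) forces net = True.
  then (~alarm | ~key | ~net) forces alarm = False.
  then (alarm | open | ~safe) forces safe = False.
All clauses satisfied.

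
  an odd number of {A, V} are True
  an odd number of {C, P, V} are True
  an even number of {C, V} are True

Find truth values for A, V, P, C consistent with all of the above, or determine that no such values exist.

A = False; V = True; P = True; C = True

{A, V}: 1 true → odd ✓
{C, P, V}: 3 true → odd ✓
{C, V}: 2 true → even ✓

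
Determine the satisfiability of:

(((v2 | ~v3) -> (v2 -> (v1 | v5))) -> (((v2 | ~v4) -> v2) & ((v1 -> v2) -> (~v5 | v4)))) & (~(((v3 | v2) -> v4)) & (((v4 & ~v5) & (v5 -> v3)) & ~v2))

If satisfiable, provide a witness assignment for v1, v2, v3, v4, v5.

Unsatisfiable — no assignment works.

Case v4 = True: the conjunct ~(((v3 | v2) -> v4)) becomes ~(((v3 | v2) -> True)) = False.
Case v4 = False: the conjunct v4 is False.
Both cases fail — unsatisfiable.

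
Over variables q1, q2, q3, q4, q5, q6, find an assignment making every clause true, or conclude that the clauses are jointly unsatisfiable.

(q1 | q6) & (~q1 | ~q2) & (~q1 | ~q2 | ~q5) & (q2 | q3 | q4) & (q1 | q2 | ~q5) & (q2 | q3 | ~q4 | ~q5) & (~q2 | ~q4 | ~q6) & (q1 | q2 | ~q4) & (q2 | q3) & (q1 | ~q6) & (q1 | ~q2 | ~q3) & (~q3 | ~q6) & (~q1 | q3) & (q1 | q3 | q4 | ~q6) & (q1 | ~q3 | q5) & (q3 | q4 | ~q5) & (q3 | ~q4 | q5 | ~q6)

Try q1 = False:
  (q1 | q6) forces q6 = True.
  clause (q1 | ~q6) is falsified — backtrack.
So q1 = True.
  then (~q1 | ~q2) forces q2 = False.
  then (q2 | q3) forces q3 = True.
  then (~q3 | ~q6) forces q6 = False.
Set q4 = False.
Set q5 = True.
All clauses satisfied.

q1: True, q2: False, q3: True, q4: False, q5: True, q6: False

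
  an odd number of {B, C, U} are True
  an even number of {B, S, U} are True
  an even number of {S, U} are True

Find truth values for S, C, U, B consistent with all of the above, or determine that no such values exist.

S = False, C = True, U = False, B = False

{B, C, U}: 1 true → odd ✓
{B, S, U}: 0 true → even ✓
{S, U}: 0 true → even ✓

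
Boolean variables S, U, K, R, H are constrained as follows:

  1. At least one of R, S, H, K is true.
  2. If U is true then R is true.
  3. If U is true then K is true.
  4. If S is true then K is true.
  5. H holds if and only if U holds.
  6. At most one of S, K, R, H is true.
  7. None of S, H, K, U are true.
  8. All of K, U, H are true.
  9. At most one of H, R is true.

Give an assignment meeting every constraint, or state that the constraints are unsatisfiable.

Case U = True:
  Constraint (7) is violated (U=T) — contradiction.
Case U = False:
  Constraint (8) is violated (U=F) — contradiction.
Both cases fail — unsatisfiable.

Unsatisfiable — no assignment works.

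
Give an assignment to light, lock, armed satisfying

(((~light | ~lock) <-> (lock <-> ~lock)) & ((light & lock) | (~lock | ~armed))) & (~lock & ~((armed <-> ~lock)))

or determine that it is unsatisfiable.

The formula is unsatisfiable.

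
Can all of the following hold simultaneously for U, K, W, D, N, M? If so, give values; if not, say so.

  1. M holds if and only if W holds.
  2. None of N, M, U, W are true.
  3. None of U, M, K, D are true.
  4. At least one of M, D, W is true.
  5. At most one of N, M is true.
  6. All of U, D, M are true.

Case U = True:
  Constraint (2) is violated (U=T) — contradiction.
Case U = False:
  Constraint (6) is violated (U=F) — contradiction.
Both cases fail — unsatisfiable.

No satisfying assignment exists.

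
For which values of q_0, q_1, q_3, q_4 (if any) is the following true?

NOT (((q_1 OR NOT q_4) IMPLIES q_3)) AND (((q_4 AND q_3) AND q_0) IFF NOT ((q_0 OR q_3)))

q_0=T, q_1=F, q_3=F, q_4=F

  NOT (((q_1 OR NOT q_4) IMPLIES q_3)) = True
    (q_1 OR NOT q_4) IMPLIES q_3 = False
      q_1 OR NOT q_4 = True
        NOT q_4 = True
  ((q_4 AND q_3) AND q_0) IFF NOT ((q_0 OR q_3)) = True
    (q_4 AND q_3) AND q_0 = False
      q_4 AND q_3 = False
    NOT ((q_0 OR q_3)) = False
      q_0 OR q_3 = True
Both conjuncts True, so the formula holds.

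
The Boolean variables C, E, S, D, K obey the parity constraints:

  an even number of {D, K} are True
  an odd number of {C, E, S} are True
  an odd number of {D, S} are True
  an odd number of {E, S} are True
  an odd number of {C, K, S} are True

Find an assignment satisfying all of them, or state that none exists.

C=F; E=F; S=T; D=F; K=F

{D, K}: 0 true → even ✓
{C, E, S}: 1 true → odd ✓
{D, S}: 1 true → odd ✓
{E, S}: 1 true → odd ✓
{C, K, S}: 1 true → odd ✓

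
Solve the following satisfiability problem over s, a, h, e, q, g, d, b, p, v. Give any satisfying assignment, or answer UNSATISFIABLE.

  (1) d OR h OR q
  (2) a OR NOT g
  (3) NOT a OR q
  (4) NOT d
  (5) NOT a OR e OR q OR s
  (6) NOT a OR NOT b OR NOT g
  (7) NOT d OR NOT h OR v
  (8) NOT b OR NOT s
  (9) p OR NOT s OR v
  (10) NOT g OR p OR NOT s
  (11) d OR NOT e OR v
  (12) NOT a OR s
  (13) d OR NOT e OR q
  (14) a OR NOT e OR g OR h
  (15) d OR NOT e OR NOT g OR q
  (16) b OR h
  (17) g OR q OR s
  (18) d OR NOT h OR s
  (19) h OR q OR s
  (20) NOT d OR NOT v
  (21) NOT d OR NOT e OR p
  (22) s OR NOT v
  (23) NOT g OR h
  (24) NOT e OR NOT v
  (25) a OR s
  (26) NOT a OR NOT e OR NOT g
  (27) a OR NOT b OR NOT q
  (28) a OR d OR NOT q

s=T, a=T, h=T, e=F, q=T, g=T, d=F, b=F, p=T, v=F

Unit clause (NOT d) forces d = False.
Try s = False:
  (NOT a OR s) forces a = False.
  clause (a OR s) is falsified — backtrack.
So s = True.
  then (NOT b OR NOT s) forces b = False.
  then (b OR h) forces h = True.
Set a = True.
  then (NOT a OR q) forces q = True.
Set e = False.
Set g = True.
  then (NOT g OR p OR NOT s) forces p = True.
Set v = False.
All clauses satisfied.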